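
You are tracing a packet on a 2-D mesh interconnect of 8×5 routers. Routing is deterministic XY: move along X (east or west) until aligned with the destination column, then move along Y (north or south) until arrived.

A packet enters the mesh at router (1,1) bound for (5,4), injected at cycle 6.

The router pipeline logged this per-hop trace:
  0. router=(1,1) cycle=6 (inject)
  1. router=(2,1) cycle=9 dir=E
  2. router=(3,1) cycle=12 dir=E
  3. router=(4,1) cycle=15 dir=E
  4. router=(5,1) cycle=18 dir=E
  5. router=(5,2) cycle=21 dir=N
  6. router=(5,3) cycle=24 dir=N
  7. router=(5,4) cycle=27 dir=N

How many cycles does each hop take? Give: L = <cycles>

L = 3

Δcyc across hop 0→1: 9 − 6 = 3.
Per-hop latency L = Δcyc = 3.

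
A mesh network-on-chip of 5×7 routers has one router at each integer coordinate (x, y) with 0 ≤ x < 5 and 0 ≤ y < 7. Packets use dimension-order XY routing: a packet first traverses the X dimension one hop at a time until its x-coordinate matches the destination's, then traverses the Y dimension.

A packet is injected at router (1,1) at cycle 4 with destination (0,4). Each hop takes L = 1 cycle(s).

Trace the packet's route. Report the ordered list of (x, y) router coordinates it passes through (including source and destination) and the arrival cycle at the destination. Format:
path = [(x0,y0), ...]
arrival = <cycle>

path = [(1,1), (0,1), (0,2), (0,3), (0,4)]
arrival = 8

hop 0: (1,1) @ cyc 4
hop 1: (0,1) @ cyc 5  [W]
hop 2: (0,2) @ cyc 6  [N]
hop 3: (0,3) @ cyc 7  [N]
hop 4: (0,4) @ cyc 8  [N]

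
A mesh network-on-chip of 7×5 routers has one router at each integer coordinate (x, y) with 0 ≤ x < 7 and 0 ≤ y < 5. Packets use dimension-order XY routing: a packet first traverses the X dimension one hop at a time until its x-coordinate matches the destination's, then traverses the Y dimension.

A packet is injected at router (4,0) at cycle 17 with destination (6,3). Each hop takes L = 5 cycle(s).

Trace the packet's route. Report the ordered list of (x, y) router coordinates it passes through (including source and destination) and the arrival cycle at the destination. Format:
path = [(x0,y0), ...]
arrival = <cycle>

  0. router=(4,0) cycle=17 (inject)
  1. router=(5,0) cycle=22 dir=E
  2. router=(6,0) cycle=27 dir=E
  3. router=(6,1) cycle=32 dir=N
  4. router=(6,2) cycle=37 dir=N
  5. router=(6,3) cycle=42 dir=N

path = [(4,0), (5,0), (6,0), (6,1), (6,2), (6,3)]
arrival = 42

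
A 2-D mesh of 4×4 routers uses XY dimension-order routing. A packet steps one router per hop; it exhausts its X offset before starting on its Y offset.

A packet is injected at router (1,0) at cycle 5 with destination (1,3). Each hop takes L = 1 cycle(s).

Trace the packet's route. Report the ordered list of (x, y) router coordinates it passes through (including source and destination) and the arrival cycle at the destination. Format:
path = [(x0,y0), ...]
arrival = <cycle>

path = [(1,0), (1,1), (1,2), (1,3)]
arrival = 8

hop 0: (1,0) @ cyc 5
hop 1: (1,1) @ cyc 6  [N]
hop 2: (1,2) @ cyc 7  [N]
hop 3: (1,3) @ cyc 8  [N]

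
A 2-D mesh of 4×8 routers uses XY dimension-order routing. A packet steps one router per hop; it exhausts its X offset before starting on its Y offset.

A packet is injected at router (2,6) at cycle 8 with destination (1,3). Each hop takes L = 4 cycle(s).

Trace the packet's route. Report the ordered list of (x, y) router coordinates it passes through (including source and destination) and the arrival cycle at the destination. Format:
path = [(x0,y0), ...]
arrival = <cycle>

src (2,6)  cyc=8
W→(1,6)  cyc=12
S→(1,5)  cyc=16
S→(1,4)  cyc=20
S→(1,3)  cyc=24

path = [(2,6), (1,6), (1,5), (1,4), (1,3)]
arrival = 24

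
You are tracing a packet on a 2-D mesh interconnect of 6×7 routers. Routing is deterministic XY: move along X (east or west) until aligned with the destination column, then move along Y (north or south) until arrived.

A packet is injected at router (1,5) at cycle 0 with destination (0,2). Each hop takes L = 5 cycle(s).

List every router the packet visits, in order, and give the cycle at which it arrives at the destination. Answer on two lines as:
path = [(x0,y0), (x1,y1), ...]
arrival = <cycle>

#0 — 1,5 | c0
#1 — 0,5 | c5 | W
#2 — 0,4 | c10 | S
#3 — 0,3 | c15 | S
#4 — 0,2 | c20 | S

path = [(1,5), (0,5), (0,4), (0,3), (0,2)]
arrival = 20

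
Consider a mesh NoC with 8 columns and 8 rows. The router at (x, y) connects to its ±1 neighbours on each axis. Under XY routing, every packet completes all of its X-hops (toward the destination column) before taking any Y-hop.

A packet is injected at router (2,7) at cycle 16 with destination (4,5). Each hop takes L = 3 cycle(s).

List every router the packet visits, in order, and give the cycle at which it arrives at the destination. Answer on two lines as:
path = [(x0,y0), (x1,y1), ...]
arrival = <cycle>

path = [(2,7), (3,7), (4,7), (4,6), (4,5)]
arrival = 28

t=16: at (2,7)
t=19: at (3,7) after E
t=22: at (4,7) after E
t=25: at (4,6) after S
t=28: at (4,5) after S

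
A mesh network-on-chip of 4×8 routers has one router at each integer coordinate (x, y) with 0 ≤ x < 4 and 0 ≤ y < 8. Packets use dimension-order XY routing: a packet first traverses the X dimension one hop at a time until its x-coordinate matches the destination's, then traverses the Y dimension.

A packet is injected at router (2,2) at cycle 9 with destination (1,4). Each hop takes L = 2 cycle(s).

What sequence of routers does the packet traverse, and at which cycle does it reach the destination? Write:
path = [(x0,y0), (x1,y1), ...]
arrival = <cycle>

hop 0: (2,2) @ cyc 9
hop 1: (1,2) @ cyc 11  [W]
hop 2: (1,3) @ cyc 13  [N]
hop 3: (1,4) @ cyc 15  [N]

path = [(2,2), (1,2), (1,3), (1,4)]
arrival = 15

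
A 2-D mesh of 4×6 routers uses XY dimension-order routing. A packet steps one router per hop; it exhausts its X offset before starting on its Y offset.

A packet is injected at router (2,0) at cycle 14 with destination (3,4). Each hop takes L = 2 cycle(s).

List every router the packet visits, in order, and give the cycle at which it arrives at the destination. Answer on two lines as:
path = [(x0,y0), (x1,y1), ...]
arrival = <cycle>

path = [(2,0), (3,0), (3,1), (3,2), (3,3), (3,4)]
arrival = 24

t=14: at (2,0)
t=16: at (3,0) after E
t=18: at (3,1) after N
t=20: at (3,2) after N
t=22: at (3,3) after N
t=24: at (3,4) after N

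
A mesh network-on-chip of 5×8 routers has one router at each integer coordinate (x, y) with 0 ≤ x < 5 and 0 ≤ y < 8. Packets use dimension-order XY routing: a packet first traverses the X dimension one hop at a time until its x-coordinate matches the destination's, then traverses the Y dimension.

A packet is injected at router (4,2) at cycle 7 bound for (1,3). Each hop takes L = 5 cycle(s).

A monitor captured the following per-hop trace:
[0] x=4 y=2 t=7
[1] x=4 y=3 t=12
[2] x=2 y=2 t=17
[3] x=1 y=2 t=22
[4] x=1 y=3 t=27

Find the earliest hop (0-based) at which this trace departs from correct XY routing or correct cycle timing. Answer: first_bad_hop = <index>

first_bad_hop = 1

  1: Δx=+0 Δy=+1 Δt=5 [BAD: Y-move but x=4≠1]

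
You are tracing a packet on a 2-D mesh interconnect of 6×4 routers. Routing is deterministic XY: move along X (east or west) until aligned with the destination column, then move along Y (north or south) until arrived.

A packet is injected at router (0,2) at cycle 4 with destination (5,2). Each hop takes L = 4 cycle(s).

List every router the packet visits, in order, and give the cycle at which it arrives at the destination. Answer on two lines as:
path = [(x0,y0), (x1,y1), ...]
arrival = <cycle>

path = [(0,2), (1,2), (2,2), (3,2), (4,2), (5,2)]
arrival = 24

  0. router=(0,2) cycle=4 (inject)
  1. router=(1,2) cycle=8 dir=E
  2. router=(2,2) cycle=12 dir=E
  3. router=(3,2) cycle=16 dir=E
  4. router=(4,2) cycle=20 dir=E
  5. router=(5,2) cycle=24 dir=E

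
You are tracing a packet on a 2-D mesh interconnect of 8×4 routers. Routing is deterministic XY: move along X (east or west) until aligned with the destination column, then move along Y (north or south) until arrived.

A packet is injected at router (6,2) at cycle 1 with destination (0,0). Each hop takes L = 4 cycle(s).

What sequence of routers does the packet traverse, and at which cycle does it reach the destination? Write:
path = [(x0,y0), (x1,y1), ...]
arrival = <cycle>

path = [(6,2), (5,2), (4,2), (3,2), (2,2), (1,2), (0,2), (0,1), (0,0)]
arrival = 33

#0 — 6,2 | c1
#1 — 5,2 | c5 | W
#2 — 4,2 | c9 | W
#3 — 3,2 | c13 | W
#4 — 2,2 | c17 | W
#5 — 1,2 | c21 | W
#6 — 0,2 | c25 | W
#7 — 0,1 | c29 | S
#8 — 0,0 | c33 | S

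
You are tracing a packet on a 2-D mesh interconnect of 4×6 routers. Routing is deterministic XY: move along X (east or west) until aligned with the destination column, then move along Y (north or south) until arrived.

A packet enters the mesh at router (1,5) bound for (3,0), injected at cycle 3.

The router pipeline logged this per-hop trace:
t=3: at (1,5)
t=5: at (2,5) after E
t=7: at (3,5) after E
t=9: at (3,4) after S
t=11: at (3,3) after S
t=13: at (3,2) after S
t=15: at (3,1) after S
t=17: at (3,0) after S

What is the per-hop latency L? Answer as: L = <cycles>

L = 2

Between hops 0 and 1 the cycle counter advances 5 − 3 = 2.
Each hop adds L, hence L = 2.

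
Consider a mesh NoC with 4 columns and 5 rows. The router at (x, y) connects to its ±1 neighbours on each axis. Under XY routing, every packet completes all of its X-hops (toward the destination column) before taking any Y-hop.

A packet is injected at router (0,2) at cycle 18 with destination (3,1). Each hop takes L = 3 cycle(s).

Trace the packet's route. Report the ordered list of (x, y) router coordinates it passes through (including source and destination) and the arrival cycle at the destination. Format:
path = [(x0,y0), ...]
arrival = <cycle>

path = [(0,2), (1,2), (2,2), (3,2), (3,1)]
arrival = 30

src (0,2)  cyc=18
E→(1,2)  cyc=21
E→(2,2)  cyc=24
E→(3,2)  cyc=27
S→(3,1)  cyc=30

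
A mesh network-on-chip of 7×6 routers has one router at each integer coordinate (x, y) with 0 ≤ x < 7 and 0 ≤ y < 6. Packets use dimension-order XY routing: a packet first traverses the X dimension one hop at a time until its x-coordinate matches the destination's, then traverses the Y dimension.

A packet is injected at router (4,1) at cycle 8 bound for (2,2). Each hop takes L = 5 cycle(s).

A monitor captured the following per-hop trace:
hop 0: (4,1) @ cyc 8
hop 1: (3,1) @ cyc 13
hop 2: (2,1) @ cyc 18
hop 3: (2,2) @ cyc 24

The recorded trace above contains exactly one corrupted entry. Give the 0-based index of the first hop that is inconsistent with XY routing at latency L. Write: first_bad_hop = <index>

check 1→ d=(-1,0) cyc+5: ok
check 2→ d=(-1,0) cyc+5: ok
check 3→ d=(0,1) cyc+6: BAD: Δcyc=6≠L

first_bad_hop = 3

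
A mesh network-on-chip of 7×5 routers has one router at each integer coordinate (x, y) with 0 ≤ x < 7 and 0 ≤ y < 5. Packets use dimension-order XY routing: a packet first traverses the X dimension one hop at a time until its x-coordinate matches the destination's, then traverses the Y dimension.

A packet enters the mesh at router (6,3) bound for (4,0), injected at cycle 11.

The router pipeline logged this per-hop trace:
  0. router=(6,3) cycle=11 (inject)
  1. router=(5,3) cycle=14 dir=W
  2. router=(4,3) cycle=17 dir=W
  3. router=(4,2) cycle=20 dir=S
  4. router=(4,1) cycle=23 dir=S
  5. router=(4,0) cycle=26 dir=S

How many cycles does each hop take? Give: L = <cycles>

Δcyc across hop 0→1: 14 − 11 = 3.
Each hop adds L, hence L = 3.

L = 3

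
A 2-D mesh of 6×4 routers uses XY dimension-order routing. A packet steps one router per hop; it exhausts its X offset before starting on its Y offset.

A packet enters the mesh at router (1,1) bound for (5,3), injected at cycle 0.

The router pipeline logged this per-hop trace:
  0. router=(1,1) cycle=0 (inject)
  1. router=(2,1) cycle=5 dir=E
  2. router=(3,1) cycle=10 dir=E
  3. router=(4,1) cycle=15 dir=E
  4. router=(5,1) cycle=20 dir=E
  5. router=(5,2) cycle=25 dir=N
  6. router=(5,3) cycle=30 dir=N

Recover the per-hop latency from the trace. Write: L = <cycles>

Δcyc across hop 0→1: 5 − 0 = 5.
Each hop adds L, hence L = 5.

L = 5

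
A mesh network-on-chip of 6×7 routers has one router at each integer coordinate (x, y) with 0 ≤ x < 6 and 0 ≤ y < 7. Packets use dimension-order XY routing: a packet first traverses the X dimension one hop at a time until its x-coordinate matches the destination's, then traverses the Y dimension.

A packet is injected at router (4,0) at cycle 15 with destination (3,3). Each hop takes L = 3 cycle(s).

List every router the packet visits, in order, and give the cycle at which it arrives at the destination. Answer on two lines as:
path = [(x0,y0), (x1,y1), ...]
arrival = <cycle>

t=15: at (4,0)
t=18: at (3,0) after W
t=21: at (3,1) after N
t=24: at (3,2) after N
t=27: at (3,3) after N

path = [(4,0), (3,0), (3,1), (3,2), (3,3)]
arrival = 27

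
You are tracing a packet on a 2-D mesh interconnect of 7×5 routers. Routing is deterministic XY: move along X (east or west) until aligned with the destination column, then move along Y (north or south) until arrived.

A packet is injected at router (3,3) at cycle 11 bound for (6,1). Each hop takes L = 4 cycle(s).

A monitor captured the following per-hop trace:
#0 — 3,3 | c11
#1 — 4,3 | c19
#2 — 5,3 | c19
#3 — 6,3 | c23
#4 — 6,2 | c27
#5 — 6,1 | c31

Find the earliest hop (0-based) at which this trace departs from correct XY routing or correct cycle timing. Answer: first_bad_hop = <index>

first_bad_hop = 1

check 1→ d=(1,0) cyc+8: BAD: Δcyc=8≠L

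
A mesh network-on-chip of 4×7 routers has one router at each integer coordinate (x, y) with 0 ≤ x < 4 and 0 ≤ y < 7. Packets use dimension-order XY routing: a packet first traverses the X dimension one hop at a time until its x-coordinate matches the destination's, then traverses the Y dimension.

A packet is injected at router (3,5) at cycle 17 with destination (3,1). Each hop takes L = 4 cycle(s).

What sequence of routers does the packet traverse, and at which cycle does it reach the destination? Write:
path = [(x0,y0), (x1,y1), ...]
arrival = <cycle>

path = [(3,5), (3,4), (3,3), (3,2), (3,1)]
arrival = 33

t=17: at (3,5)
t=21: at (3,4) after S
t=25: at (3,3) after S
t=29: at (3,2) after S
t=33: at (3,1) after S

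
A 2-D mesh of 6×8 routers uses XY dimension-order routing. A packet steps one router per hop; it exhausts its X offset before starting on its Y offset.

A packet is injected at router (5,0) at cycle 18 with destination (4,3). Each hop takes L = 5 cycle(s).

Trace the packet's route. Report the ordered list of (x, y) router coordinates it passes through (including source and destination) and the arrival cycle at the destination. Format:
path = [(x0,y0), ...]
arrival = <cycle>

path = [(5,0), (4,0), (4,1), (4,2), (4,3)]
arrival = 38

hop 0: (5,0) @ cyc 18
hop 1: (4,0) @ cyc 23  [W]
hop 2: (4,1) @ cyc 28  [N]
hop 3: (4,2) @ cyc 33  [N]
hop 4: (4,3) @ cyc 38  [N]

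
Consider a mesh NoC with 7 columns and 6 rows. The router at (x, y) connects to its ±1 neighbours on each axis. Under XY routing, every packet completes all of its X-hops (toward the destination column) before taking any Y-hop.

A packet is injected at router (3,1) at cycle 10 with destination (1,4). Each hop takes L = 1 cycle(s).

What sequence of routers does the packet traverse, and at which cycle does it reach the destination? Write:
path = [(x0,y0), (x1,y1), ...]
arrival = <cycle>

[0] x=3 y=1 t=10
[1] x=2 y=1 t=11 →W
[2] x=1 y=1 t=12 →W
[3] x=1 y=2 t=13 →N
[4] x=1 y=3 t=14 →N
[5] x=1 y=4 t=15 →N

path = [(3,1), (2,1), (1,1), (1,2), (1,3), (1,4)]
arrival = 15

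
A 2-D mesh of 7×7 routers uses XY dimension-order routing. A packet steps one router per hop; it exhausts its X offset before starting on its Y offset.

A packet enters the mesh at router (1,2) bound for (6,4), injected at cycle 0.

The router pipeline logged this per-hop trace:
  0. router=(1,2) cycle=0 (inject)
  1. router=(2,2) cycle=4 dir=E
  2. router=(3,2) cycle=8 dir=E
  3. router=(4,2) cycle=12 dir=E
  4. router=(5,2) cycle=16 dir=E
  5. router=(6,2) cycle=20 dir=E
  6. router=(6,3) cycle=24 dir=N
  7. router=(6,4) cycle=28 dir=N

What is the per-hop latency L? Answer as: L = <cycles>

L = 4

cyc[1] − cyc[0] = 4 − 0 = 4.
Each hop adds L, hence L = 4.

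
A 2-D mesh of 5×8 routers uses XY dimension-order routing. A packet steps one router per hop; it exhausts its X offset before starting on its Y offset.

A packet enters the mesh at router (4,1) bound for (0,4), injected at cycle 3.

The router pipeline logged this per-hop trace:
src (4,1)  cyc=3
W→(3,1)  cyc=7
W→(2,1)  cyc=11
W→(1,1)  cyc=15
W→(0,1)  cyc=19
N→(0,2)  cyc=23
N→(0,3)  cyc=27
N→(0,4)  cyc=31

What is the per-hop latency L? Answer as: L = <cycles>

L = 4

From hop 0 (3) to hop 1 (7): +4 cycles.
That increment is L by definition: L = 4.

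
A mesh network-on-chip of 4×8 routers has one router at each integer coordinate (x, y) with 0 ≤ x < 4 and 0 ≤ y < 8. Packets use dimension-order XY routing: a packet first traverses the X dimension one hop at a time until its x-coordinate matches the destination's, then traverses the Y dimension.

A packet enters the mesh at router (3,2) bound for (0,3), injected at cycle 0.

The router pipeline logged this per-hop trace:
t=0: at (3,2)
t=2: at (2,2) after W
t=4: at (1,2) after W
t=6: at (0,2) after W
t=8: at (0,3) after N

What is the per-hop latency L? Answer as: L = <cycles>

L = 2

Δcyc across hop 0→1: 2 − 0 = 2.
That increment is L by definition: L = 2.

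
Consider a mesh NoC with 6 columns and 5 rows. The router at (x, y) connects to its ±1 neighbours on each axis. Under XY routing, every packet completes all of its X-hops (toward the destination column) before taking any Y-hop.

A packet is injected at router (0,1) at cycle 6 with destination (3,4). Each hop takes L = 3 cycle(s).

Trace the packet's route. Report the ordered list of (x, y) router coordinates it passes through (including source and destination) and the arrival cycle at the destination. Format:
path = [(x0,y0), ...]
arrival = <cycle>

path = [(0,1), (1,1), (2,1), (3,1), (3,2), (3,3), (3,4)]
arrival = 24

  0. router=(0,1) cycle=6 (inject)
  1. router=(1,1) cycle=9 dir=E
  2. router=(2,1) cycle=12 dir=E
  3. router=(3,1) cycle=15 dir=E
  4. router=(3,2) cycle=18 dir=N
  5. router=(3,3) cycle=21 dir=N
  6. router=(3,4) cycle=24 dir=N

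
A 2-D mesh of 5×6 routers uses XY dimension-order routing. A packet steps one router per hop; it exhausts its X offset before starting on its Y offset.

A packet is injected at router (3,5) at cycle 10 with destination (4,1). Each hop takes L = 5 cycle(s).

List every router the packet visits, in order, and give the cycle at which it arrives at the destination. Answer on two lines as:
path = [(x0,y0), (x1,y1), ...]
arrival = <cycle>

t=10: at (3,5)
t=15: at (4,5) after E
t=20: at (4,4) after S
t=25: at (4,3) after S
t=30: at (4,2) after S
t=35: at (4,1) after S

path = [(3,5), (4,5), (4,4), (4,3), (4,2), (4,1)]
arrival = 35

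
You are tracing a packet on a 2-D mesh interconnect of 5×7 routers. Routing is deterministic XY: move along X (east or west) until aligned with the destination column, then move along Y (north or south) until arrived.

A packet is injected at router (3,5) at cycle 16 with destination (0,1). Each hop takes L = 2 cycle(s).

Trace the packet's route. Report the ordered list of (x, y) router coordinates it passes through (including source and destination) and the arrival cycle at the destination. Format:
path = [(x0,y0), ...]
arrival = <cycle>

src (3,5)  cyc=16
W→(2,5)  cyc=18
W→(1,5)  cyc=20
W→(0,5)  cyc=22
S→(0,4)  cyc=24
S→(0,3)  cyc=26
S→(0,2)  cyc=28
S→(0,1)  cyc=30

path = [(3,5), (2,5), (1,5), (0,5), (0,4), (0,3), (0,2), (0,1)]
arrival = 30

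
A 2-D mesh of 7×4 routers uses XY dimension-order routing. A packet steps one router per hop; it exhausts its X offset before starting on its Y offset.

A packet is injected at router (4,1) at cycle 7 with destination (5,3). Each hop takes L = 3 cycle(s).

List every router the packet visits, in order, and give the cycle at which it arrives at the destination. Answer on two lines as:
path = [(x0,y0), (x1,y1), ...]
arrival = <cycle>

hop 0: (4,1) @ cyc 7
hop 1: (5,1) @ cyc 10  [E]
hop 2: (5,2) @ cyc 13  [N]
hop 3: (5,3) @ cyc 16  [N]

path = [(4,1), (5,1), (5,2), (5,3)]
arrival = 16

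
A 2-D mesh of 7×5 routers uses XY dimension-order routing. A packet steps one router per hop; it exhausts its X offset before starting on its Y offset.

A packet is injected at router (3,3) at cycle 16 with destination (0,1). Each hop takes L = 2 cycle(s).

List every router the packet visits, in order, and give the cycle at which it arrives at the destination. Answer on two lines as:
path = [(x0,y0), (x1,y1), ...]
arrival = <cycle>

path = [(3,3), (2,3), (1,3), (0,3), (0,2), (0,1)]
arrival = 26

  0. router=(3,3) cycle=16 (inject)
  1. router=(2,3) cycle=18 dir=W
  2. router=(1,3) cycle=20 dir=W
  3. router=(0,3) cycle=22 dir=W
  4. router=(0,2) cycle=24 dir=S
  5. router=(0,1) cycle=26 dir=S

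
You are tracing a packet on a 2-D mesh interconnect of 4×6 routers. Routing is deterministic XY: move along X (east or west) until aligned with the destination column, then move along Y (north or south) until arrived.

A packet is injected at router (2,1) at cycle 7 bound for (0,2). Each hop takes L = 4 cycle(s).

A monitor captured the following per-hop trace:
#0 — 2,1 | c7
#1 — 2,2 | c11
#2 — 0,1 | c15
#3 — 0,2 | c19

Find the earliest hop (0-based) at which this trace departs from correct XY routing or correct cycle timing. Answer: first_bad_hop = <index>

first_bad_hop = 1

hop 1: step (+0,+1), +4 cyc — BAD: Y-move but x=2≠0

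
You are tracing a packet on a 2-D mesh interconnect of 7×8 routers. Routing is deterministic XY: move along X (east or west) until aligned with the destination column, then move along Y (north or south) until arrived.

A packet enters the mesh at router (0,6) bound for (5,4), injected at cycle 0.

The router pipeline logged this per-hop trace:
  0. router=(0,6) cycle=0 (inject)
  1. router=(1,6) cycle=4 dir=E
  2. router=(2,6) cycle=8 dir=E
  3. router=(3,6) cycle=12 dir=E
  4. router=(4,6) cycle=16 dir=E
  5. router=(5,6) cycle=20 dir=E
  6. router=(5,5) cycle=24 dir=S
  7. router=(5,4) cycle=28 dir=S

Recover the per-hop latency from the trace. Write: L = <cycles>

L = 4

Between hops 0 and 1 the cycle counter advances 4 − 0 = 4.
One hop costs L cycles, so L = 4.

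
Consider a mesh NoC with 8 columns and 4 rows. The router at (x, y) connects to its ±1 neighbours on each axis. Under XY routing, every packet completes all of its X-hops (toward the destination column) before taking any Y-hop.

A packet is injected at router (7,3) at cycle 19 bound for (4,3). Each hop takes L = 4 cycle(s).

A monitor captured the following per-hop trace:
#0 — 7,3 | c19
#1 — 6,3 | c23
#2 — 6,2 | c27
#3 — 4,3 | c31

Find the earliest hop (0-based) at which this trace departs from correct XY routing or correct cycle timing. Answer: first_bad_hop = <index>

[1] (-1,+0) / 4c ⇒ ok
[2] (+0,-1) / 4c ⇒ BAD: Y-move but x=6≠4

first_bad_hop = 2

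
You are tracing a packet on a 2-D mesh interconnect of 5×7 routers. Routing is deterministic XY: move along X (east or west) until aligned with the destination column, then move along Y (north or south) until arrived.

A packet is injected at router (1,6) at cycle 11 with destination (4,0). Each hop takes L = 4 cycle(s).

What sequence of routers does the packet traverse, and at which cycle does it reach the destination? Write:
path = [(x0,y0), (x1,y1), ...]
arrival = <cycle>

hop 0: (1,6) @ cyc 11
hop 1: (2,6) @ cyc 15  [E]
hop 2: (3,6) @ cyc 19  [E]
hop 3: (4,6) @ cyc 23  [E]
hop 4: (4,5) @ cyc 27  [S]
hop 5: (4,4) @ cyc 31  [S]
hop 6: (4,3) @ cyc 35  [S]
hop 7: (4,2) @ cyc 39  [S]
hop 8: (4,1) @ cyc 43  [S]
hop 9: (4,0) @ cyc 47  [S]

path = [(1,6), (2,6), (3,6), (4,6), (4,5), (4,4), (4,3), (4,2), (4,1), (4,0)]
arrival = 47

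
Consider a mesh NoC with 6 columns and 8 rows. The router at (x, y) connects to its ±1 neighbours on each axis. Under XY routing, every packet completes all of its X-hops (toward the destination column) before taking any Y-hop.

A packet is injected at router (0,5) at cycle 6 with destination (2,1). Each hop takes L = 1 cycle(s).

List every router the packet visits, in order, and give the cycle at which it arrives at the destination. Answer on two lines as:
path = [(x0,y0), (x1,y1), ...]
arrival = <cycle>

path = [(0,5), (1,5), (2,5), (2,4), (2,3), (2,2), (2,1)]
arrival = 12

src (0,5)  cyc=6
E→(1,5)  cyc=7
E→(2,5)  cyc=8
S→(2,4)  cyc=9
S→(2,3)  cyc=10
S→(2,2)  cyc=11
S→(2,1)  cyc=12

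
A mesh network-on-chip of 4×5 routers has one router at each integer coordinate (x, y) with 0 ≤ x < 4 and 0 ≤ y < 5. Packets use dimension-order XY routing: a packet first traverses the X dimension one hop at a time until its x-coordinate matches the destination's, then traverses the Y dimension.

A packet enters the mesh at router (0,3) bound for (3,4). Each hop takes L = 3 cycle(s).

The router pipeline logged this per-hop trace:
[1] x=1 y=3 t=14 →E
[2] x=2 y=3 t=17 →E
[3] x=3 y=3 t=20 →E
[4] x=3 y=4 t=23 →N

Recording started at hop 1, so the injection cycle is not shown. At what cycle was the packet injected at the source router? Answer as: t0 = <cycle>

cyc[1] = 14 and cyc[k] = t0 + k·L for every k.
t0 = cyc[1] − L = 14 − 3 = 11.

t0 = 11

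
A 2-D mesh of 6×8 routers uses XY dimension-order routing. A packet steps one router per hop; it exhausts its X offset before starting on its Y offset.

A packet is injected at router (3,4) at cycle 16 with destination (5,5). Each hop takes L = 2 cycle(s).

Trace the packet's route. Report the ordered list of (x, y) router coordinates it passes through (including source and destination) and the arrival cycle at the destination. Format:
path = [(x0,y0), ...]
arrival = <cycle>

path = [(3,4), (4,4), (5,4), (5,5)]
arrival = 22

t=16: at (3,4)
t=18: at (4,4) after E
t=20: at (5,4) after E
t=22: at (5,5) after N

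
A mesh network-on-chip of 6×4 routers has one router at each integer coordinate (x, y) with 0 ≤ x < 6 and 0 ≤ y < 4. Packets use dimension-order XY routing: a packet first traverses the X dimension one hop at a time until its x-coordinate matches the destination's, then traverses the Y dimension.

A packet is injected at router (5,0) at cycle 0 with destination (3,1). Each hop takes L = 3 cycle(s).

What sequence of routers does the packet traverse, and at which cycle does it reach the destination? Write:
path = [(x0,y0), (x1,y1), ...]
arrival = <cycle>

path = [(5,0), (4,0), (3,0), (3,1)]
arrival = 9

t=0: at (5,0)
t=3: at (4,0) after W
t=6: at (3,0) after W
t=9: at (3,1) after N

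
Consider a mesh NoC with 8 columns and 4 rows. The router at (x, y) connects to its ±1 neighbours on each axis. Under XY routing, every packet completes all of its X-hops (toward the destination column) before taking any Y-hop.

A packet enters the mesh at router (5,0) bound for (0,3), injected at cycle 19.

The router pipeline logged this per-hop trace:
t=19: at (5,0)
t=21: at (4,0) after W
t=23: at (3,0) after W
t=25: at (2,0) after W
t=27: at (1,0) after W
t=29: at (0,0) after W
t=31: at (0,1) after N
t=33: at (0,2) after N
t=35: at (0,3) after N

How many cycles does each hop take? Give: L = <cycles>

Δcyc across hop 0→1: 21 − 19 = 2.
Per-hop latency L = Δcyc = 2.

L = 2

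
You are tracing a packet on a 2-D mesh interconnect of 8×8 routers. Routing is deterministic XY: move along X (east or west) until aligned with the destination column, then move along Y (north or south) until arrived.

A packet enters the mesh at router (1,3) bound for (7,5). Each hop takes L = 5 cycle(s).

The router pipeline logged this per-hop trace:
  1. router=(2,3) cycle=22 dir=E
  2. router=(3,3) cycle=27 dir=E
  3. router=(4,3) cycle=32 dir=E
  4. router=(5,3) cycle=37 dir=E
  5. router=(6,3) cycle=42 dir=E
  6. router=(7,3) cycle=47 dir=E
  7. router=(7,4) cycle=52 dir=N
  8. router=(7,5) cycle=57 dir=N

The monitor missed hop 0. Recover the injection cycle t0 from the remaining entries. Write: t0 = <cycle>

Hop 1 reached at cycle 22; hop k is at t0 + k·L.
So t0 = 22 − 1·5 = 17.

t0 = 17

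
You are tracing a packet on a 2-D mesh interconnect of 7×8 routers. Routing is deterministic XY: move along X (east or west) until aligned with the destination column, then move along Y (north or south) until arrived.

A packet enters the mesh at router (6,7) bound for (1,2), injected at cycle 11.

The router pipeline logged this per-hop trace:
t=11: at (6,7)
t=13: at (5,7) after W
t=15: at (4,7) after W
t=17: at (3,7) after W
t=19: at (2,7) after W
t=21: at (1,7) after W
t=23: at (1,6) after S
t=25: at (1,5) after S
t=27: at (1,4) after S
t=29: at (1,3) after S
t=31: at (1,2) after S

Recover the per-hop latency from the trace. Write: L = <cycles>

L = 2

From hop 0 (11) to hop 1 (13): +2 cycles.
One hop costs L cycles, so L = 2.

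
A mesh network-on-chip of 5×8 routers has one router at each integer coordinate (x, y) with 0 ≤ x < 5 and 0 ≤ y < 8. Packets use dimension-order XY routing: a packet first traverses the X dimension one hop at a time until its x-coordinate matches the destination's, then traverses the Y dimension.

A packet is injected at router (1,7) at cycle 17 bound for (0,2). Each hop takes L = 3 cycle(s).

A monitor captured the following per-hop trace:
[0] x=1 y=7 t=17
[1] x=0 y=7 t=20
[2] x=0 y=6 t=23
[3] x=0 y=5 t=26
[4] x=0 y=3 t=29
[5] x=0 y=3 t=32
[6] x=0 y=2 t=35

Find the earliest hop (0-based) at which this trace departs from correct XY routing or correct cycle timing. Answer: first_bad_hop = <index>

first_bad_hop = 4

  1: Δx=-1 Δy=+0 Δt=3 [ok]
  2: Δx=+0 Δy=-1 Δt=3 [ok]
  3: Δx=+0 Δy=-1 Δt=3 [ok]
  4: Δx=+0 Δy=-2 Δt=3 [BAD: non-unit step]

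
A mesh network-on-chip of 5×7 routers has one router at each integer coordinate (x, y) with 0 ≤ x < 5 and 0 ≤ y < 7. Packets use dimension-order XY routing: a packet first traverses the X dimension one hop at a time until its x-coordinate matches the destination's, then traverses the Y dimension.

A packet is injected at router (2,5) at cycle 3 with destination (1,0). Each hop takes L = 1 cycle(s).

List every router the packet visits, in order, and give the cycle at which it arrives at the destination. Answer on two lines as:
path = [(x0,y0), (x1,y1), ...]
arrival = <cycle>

path = [(2,5), (1,5), (1,4), (1,3), (1,2), (1,1), (1,0)]
arrival = 9

t=3: at (2,5)
t=4: at (1,5) after W
t=5: at (1,4) after S
t=6: at (1,3) after S
t=7: at (1,2) after S
t=8: at (1,1) after S
t=9: at (1,0) after S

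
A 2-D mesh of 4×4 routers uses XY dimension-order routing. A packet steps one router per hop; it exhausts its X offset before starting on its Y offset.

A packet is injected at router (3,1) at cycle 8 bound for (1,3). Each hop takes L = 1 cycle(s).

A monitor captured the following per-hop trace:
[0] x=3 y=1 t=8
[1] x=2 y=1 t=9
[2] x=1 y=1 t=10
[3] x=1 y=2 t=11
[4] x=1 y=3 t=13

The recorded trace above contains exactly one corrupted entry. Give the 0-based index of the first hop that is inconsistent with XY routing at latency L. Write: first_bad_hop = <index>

first_bad_hop = 4

[1] (-1,+0) / 1c ⇒ ok
[2] (-1,+0) / 1c ⇒ ok
[3] (+0,+1) / 1c ⇒ ok
[4] (+0,+1) / 2c ⇒ BAD: Δcyc=2≠L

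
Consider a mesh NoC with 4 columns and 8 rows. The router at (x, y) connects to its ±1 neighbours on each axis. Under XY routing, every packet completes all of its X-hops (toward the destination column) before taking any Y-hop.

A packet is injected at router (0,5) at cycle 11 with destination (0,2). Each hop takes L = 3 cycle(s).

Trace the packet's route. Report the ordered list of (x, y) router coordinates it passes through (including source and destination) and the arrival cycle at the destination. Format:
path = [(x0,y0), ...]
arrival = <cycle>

path = [(0,5), (0,4), (0,3), (0,2)]
arrival = 20

[0] x=0 y=5 t=11
[1] x=0 y=4 t=14 →S
[2] x=0 y=3 t=17 →S
[3] x=0 y=2 t=20 →S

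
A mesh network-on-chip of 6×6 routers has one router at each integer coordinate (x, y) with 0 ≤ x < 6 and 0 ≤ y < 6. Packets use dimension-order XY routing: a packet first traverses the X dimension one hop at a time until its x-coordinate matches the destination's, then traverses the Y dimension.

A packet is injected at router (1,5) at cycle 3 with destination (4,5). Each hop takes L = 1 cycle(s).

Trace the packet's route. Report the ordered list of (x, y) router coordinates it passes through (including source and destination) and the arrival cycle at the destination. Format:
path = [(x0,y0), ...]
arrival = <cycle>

path = [(1,5), (2,5), (3,5), (4,5)]
arrival = 6

[0] x=1 y=5 t=3
[1] x=2 y=5 t=4 →E
[2] x=3 y=5 t=5 →E
[3] x=4 y=5 t=6 →E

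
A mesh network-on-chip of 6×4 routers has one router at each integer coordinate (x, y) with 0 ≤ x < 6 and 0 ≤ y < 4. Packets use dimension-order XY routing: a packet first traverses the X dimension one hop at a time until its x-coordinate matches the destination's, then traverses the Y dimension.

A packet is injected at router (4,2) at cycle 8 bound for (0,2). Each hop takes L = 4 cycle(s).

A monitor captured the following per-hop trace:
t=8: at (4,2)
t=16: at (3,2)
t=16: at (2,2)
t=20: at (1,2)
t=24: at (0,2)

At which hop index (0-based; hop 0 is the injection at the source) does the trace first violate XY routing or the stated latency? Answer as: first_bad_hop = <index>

check 1→ d=(-1,0) cyc+8: BAD: Δcyc=8≠L

first_bad_hop = 1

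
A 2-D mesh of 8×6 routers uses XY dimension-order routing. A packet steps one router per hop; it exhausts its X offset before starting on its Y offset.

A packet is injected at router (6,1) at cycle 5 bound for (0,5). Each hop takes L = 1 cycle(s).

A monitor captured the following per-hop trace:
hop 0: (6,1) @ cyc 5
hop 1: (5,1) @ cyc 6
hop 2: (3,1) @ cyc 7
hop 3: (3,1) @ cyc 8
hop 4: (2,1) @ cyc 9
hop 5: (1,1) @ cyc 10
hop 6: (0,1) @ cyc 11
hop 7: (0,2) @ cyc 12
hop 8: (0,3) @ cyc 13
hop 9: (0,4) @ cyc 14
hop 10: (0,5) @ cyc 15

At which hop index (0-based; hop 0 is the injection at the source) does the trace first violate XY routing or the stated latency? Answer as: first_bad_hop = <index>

first_bad_hop = 2

hop 1: step (-1,+0), +1 cyc — ok
hop 2: step (-2,+0), +1 cyc — BAD: non-unit step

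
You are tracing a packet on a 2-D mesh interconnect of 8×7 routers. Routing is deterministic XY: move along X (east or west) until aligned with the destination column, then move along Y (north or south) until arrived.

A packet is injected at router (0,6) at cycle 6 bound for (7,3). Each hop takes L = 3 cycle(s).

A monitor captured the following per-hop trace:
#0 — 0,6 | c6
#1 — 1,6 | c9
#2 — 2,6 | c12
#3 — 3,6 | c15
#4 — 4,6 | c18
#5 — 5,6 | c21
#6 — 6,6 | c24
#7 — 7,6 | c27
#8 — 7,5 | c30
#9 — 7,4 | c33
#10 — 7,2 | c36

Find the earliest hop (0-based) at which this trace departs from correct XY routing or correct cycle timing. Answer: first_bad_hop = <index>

first_bad_hop = 10

[1] (+1,+0) / 3c ⇒ ok
[2] (+1,+0) / 3c ⇒ ok
[3] (+1,+0) / 3c ⇒ ok
[4] (+1,+0) / 3c ⇒ ok
[5] (+1,+0) / 3c ⇒ ok
[6] (+1,+0) / 3c ⇒ ok
[7] (+1,+0) / 3c ⇒ ok
[8] (+0,-1) / 3c ⇒ ok
[9] (+0,-1) / 3c ⇒ ok
[10] (+0,-2) / 3c ⇒ BAD: non-unit step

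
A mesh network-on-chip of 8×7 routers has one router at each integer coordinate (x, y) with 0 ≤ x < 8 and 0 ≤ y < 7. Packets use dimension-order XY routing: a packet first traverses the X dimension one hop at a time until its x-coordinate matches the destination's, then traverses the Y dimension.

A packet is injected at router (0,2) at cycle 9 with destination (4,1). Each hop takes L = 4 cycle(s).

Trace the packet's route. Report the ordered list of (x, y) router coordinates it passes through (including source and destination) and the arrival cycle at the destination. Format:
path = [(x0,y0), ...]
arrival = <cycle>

path = [(0,2), (1,2), (2,2), (3,2), (4,2), (4,1)]
arrival = 29

t=9: at (0,2)
t=13: at (1,2) after E
t=17: at (2,2) after E
t=21: at (3,2) after E
t=25: at (4,2) after E
t=29: at (4,1) after S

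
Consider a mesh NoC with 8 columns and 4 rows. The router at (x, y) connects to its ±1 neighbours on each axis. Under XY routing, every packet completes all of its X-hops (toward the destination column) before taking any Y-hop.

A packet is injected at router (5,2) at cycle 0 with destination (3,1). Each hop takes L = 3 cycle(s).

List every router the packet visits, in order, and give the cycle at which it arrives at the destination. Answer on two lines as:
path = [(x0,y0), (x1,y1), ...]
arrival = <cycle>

path = [(5,2), (4,2), (3,2), (3,1)]
arrival = 9

t=0: at (5,2)
t=3: at (4,2) after W
t=6: at (3,2) after W
t=9: at (3,1) after S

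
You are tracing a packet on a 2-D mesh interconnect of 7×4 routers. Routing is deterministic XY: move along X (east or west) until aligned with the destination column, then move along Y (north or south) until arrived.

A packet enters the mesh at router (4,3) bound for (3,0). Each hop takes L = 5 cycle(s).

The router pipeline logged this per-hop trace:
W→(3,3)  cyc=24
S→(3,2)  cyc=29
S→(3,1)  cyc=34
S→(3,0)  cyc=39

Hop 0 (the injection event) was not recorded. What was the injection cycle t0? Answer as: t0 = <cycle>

t0 = 19

The first recorded entry is hop 1 at cycle 24.
t0 = cyc[1] − L = 24 − 5 = 19.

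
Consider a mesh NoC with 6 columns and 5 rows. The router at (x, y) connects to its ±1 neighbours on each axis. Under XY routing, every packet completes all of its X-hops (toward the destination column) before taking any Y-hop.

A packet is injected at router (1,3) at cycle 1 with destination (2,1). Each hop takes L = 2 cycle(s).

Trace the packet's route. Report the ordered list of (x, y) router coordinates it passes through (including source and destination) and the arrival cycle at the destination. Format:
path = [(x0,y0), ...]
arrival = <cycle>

path = [(1,3), (2,3), (2,2), (2,1)]
arrival = 7

src (1,3)  cyc=1
E→(2,3)  cyc=3
S→(2,2)  cyc=5
S→(2,1)  cyc=7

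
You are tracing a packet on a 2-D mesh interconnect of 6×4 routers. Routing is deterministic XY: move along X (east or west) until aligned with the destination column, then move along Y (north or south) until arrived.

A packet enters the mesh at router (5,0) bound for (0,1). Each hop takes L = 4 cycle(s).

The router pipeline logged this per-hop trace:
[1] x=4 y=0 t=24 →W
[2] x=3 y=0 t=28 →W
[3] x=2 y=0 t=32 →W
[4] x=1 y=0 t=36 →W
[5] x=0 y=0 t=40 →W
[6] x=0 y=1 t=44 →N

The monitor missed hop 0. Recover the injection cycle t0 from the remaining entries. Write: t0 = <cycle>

t0 = 20

The first recorded entry is hop 1 at cycle 24.
Subtract one hop: t0 = 24 − 4 = 20.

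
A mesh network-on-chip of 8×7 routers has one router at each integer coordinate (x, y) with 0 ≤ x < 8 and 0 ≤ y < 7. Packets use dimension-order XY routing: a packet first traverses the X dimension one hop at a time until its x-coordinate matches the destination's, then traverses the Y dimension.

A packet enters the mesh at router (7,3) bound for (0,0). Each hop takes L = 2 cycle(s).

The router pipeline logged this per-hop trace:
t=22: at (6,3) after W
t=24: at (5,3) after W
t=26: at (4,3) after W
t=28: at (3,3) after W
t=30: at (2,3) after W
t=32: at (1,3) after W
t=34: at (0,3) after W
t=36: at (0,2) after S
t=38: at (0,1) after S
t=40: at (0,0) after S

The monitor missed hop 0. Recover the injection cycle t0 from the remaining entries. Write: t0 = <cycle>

t0 = 20

At hop 1 the cycle is 22; in general cyc_k = t0 + kL.
t0 = cyc[1] − L = 22 − 2 = 20.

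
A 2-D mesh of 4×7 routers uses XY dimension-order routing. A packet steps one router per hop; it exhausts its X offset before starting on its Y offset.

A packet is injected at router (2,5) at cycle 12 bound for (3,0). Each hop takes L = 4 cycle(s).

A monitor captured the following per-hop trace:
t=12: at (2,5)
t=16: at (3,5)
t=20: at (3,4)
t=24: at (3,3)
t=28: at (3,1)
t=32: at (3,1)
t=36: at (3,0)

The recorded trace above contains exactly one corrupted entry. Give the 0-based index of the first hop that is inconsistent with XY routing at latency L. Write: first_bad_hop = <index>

first_bad_hop = 4

[1] (+1,+0) / 4c ⇒ ok
[2] (+0,-1) / 4c ⇒ ok
[3] (+0,-1) / 4c ⇒ ok
[4] (+0,-2) / 4c ⇒ BAD: non-unit step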